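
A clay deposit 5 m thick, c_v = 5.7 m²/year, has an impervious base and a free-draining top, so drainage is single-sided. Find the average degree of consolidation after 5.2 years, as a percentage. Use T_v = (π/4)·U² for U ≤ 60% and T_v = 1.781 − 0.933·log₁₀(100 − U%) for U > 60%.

U ≈ 95.7 %

Drainage path length: H_d = H = 5 m (single drainage).
T_v = c_v·t/H_d² = 5.7×5.2/5² = 1.1856.
T_v = 1.1856 corresponds to the U > 60% branch:
U = 1 − 10^((1.781 − T_v)/0.933)/100 = 0.9565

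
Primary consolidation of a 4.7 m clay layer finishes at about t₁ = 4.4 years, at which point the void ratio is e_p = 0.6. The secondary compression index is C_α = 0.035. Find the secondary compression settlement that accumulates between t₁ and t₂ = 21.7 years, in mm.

Secondary compression: S_s = C_α·H/(1+e_p)·log₁₀(t₂/t₁)
S_s = 0.035×4.7/(1+0.6)×log₁₀(21.7/4.4)
    = 0.1028 × 0.693 = 0.07125 m

S_s ≈ 71.2 mm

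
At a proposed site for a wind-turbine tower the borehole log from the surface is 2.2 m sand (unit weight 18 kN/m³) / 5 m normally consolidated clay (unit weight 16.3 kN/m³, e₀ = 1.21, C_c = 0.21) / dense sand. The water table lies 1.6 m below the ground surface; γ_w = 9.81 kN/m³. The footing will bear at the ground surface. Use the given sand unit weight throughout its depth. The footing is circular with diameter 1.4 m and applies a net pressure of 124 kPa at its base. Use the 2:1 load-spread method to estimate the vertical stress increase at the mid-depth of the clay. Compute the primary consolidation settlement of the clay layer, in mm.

Mid-depth of clay below the ground surface: z = 2.2 + 5/2 = 4.7 m.
Total vertical stress at mid-clay: σ_v = 18×2.2 + 16.3×2.5 = 80.35 kPa.
Pore pressure: u = 9.81×(4.7 − 1.6) = 30.411 kPa.
Initial effective stress: σ'_0 = σ_v − u = 80.35 − 30.411 = 49.939 kPa.
Stress increase at mid-clay by the 2:1 spreading method:
Δσ ≈ qD²/(D+z)² = 124×1.4²/(1.4+4.7)² = 6.5316 kPa
Final effective stress: σ'_f = σ'_0 + Δσ = 49.939 + 6.5316 = 56.471 kPa.
Normally consolidated clay, so the full stress increment lies on the virgin compression line:
S_c = C_c·H/(1+e₀)·log₁₀(σ'_f/σ'_0) = 0.21×5/(1+1.21)×log₁₀(56.471/49.939)
    = 0.47511 × 0.053386 = 0.02536 m

S_c ≈ 25.4 mm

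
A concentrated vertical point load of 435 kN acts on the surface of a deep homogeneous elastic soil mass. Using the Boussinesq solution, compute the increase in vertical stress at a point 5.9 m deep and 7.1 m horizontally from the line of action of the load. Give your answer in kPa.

Boussinesq vertical stress below a point load on an elastic half-space:
Δσ_z = 3P/(2πz²) · [1 + (r/z)²]^(−5/2)
r/z = 7.1/5.9 = 1.2034; [1+(r/z)²]^(−5/2) = 0.10664.
Δσ_z = 3×435/(2π×5.9²) × 0.10664 = 5.9666 × 0.10664 = 0.6363 kPa

Δσ_z ≈ 0.636 kPa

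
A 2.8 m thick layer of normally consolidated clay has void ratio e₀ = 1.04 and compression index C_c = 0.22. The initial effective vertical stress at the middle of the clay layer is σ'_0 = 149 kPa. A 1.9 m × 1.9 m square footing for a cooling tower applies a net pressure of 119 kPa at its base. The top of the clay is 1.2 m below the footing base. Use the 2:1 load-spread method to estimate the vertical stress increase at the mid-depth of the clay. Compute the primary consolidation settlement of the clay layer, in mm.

Mid-depth of clay below the footing base: z = 1.2 + 2.8/2 = 2.6 m.
Stress increase at mid-clay by the 2:1 spreading method:
Δσ = qBL/((B+z)(L+z)) = 119×1.9×1.9/((1.9+2.6)(1.9+2.6)) = 21.214 kPa
Final effective stress: σ'_f = σ'_0 + Δσ = 149 + 21.214 = 170.21 kPa.
Normally consolidated clay, so the full stress increment lies on the virgin compression line:
S_c = C_c·H/(1+e₀)·log₁₀(σ'_f/σ'_0) = 0.22×2.8/(1+1.04)×log₁₀(170.21/149)
    = 0.30196 × 0.057799 = 0.01745 m

S_c ≈ 17.5 mm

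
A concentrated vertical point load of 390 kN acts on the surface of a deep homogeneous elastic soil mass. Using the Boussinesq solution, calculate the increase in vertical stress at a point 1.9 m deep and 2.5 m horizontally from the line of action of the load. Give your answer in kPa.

Boussinesq vertical stress below a point load on an elastic half-space:
Δσ_z = 3P/(2πz²) · [1 + (r/z)²]^(−5/2)
r/z = 2.5/1.9 = 1.3158; [1+(r/z)²]^(−5/2) = 0.08111.
Δσ_z = 3×390/(2π×1.9²) × 0.08111 = 51.582 × 0.08111 = 4.184 kPa

Δσ_z ≈ 4.18 kPa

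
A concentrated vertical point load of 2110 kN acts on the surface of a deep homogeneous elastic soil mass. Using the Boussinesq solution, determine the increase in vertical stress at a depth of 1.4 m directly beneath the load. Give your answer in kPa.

Δσ_z ≈ 514 kPa

Boussinesq vertical stress below a point load on an elastic half-space:
Δσ_z = 3P/(2πz²) · [1 + (r/z)²]^(−5/2)
r/z = 0/1.4 = 0; [1+(r/z)²]^(−5/2) = 1.
Δσ_z = 3×2110/(2π×1.4²) × 1 = 514.01 × 1 = 514 kPa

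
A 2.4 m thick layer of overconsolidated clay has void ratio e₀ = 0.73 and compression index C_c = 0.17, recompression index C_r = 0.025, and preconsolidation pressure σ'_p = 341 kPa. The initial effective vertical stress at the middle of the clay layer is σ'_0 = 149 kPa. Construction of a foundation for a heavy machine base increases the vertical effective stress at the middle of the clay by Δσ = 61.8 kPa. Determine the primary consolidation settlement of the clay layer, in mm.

S_c ≈ 5.23 mm

Final effective stress: σ'_f = 149 + 61.8 = 210.8 kPa.
σ'_f = 210.8 ≤ σ'_p = 341 kPa, so the clay remains overconsolidated and only the recompression index applies:
S_c = C_r·H/(1+e₀)·log₁₀(σ'_f/σ'_0) = 0.025×2.4/1.73×log₁₀(210.8/149)
    = 0.034682 × 0.15068 = 0.005226 m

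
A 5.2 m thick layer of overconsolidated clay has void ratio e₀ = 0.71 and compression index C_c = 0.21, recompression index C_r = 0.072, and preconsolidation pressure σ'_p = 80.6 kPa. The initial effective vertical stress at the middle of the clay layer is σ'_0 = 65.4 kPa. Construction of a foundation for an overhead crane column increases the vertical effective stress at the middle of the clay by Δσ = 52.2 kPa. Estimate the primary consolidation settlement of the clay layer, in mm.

Final effective stress: σ'_f = 65.4 + 52.2 = 117.6 kPa.
σ'_f = 117.6 > σ'_p = 80.6 kPa, so the stress path crosses the preconsolidation pressure — recompression up to σ'_p, then virgin compression beyond:
S_c = H/(1+e₀)·[C_r·log₁₀(σ'_p/σ'_0) + C_c·log₁₀(σ'_f/σ'_p)]
    = 5.2/1.71 × [0.072×log₁₀(80.6/65.4) + 0.21×log₁₀(117.6/80.6)]
    = 3.0409 × [0.0065345 + 0.034455] = 0.1246 m

S_c ≈ 125 mm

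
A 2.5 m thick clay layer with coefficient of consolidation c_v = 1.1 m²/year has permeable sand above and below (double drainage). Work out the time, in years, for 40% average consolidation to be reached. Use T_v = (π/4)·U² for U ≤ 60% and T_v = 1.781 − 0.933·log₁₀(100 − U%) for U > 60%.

t ≈ 0.178 years

Drainage path length: H_d = H/2 = 1.25 m (double drainage).
U ≤ 60%: T_v = (π/4)·U² = (π/4)×0.4² = 0.12566.
t = T_v·H_d²/c_v = 0.12566×1.25²/1.1 = 0.1785 years.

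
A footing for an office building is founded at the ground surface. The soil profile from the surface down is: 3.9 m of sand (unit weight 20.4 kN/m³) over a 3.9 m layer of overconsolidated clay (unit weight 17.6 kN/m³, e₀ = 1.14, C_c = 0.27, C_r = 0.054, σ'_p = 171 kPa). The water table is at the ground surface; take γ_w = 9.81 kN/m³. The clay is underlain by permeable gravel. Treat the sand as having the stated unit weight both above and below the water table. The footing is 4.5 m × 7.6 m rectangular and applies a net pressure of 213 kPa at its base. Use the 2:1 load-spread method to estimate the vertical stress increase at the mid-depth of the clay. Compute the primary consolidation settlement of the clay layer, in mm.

Mid-depth of clay below the ground surface: z = 3.9 + 3.9/2 = 5.85 m.
Total vertical stress at mid-clay: σ_v = 20.4×3.9 + 17.6×1.95 = 113.88 kPa.
Pore pressure: u = 9.81×(5.85 − 0) = 57.389 kPa.
Initial effective stress: σ'_0 = σ_v − u = 113.88 − 57.389 = 56.491 kPa.
Stress increase at mid-clay by the 2:1 spreading method:
Δσ = qBL/((B+z)(L+z)) = 213×4.5×7.6/((4.5+5.85)(7.6+5.85)) = 52.329 kPa
Final effective stress: σ'_f = 56.491 + 52.329 = 108.82 kPa.
σ'_f = 108.82 ≤ σ'_p = 171 kPa, so the clay remains overconsolidated and only the recompression index applies:
S_c = C_r·H/(1+e₀)·log₁₀(σ'_f/σ'_0) = 0.054×3.9/2.14×log₁₀(108.82/56.491)
    = 0.09841 × 0.28473 = 0.02802 m

S_c ≈ 28 mm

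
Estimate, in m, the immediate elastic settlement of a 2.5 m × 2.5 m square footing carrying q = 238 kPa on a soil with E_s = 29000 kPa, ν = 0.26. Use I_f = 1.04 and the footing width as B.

S_e ≈ 0.0199 m

Immediate (elastic) settlement: S_e = q·B·(1−ν²)/E_s · I_f.
S_e = 238 × 2.5 × (1 − 0.26²) / 29000 × 1.04
    = 238 × 2.5 × 0.9324 / 29000 × 1.04
    = 0.0199 m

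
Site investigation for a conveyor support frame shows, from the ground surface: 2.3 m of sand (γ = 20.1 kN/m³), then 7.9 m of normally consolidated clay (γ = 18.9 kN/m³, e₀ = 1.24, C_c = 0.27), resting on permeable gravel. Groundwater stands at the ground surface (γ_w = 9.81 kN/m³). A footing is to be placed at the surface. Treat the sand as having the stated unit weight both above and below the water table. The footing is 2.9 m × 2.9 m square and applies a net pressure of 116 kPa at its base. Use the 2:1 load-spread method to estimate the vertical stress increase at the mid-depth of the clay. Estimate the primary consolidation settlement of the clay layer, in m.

Mid-depth of clay below the ground surface: z = 2.3 + 7.9/2 = 6.25 m.
Total vertical stress at mid-clay: σ_v = 20.1×2.3 + 18.9×3.95 = 120.88 kPa.
Pore pressure: u = 9.81×(6.25 − 0) = 61.312 kPa.
Initial effective stress: σ'_0 = σ_v − u = 120.88 − 61.312 = 59.568 kPa.
Stress increase at mid-clay by the 2:1 spreading method:
Δσ = qBL/((B+z)(L+z)) = 116×2.9×2.9/((2.9+6.25)(2.9+6.25)) = 11.652 kPa
Final effective stress: σ'_f = σ'_0 + Δσ = 59.568 + 11.652 = 71.22 kPa.
Normally consolidated clay, so the full stress increment lies on the virgin compression line:
S_c = C_c·H/(1+e₀)·log₁₀(σ'_f/σ'_0) = 0.27×7.9/(1+1.24)×log₁₀(71.22/59.568)
    = 0.95223 × 0.077589 = 0.07388 m

S_c ≈ 0.0739 m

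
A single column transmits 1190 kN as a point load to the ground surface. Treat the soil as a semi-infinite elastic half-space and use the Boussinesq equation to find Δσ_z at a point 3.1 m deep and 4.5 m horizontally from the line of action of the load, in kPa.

Δσ_z ≈ 3.47 kPa

Boussinesq vertical stress below a point load on an elastic half-space:
Δσ_z = 3P/(2πz²) · [1 + (r/z)²]^(−5/2)
r/z = 4.5/3.1 = 1.4516; [1+(r/z)²]^(−5/2) = 0.05876.
Δσ_z = 3×1190/(2π×3.1²) × 0.05876 = 59.124 × 0.05876 = 3.474 kPa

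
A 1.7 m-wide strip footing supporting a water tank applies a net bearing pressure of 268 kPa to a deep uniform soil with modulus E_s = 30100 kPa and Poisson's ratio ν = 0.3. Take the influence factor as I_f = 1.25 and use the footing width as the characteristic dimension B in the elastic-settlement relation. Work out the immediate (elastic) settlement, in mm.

S_e ≈ 17.2 mm

Immediate (elastic) settlement: S_e = q·B·(1−ν²)/E_s · I_f.
S_e = 268 × 1.7 × (1 − 0.3²) / 30100 × 1.25
    = 268 × 1.7 × 0.91 / 30100 × 1.25
    = 0.01722 m = 17.22 mm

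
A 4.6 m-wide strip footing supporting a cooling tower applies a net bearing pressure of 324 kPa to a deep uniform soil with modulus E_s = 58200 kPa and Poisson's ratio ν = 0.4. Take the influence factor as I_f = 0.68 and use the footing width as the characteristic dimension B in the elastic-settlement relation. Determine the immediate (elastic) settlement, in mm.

Immediate (elastic) settlement: S_e = q·B·(1−ν²)/E_s · I_f.
S_e = 324 × 4.6 × (1 − 0.4²) / 58200 × 0.68
    = 324 × 4.6 × 0.84 / 58200 × 0.68
    = 0.01463 m = 14.63 mm

S_e ≈ 14.6 mm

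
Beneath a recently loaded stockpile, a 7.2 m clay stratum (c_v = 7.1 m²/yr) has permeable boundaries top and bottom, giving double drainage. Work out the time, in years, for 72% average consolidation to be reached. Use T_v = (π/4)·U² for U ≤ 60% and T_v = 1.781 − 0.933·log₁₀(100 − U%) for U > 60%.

Drainage path length: H_d = H/2 = 3.6 m (double drainage).
U > 60%: T_v = 1.781 − 0.933·log₁₀(100 − 72) = 0.4308.
t = T_v·H_d²/c_v = 0.4308×3.6²/7.1 = 0.7864 years.

t ≈ 0.786 years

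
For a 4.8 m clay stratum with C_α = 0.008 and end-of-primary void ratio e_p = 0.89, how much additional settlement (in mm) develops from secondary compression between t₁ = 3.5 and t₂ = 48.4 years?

Secondary compression: S_s = C_α·H/(1+e_p)·log₁₀(t₂/t₁)
S_s = 0.008×4.8/(1+0.89)×log₁₀(48.4/3.5)
    = 0.02032 × 1.141 = 0.02318 m

S_s ≈ 23.2 mm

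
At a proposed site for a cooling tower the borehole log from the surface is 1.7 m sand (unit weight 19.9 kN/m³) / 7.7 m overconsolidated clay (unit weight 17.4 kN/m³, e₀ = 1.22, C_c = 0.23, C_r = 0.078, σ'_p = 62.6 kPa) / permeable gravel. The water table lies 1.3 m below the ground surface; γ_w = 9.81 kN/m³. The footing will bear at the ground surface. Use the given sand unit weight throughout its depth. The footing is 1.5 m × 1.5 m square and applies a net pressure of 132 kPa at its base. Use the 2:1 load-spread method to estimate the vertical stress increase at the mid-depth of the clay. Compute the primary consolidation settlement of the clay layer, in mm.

Mid-depth of clay below the ground surface: z = 1.7 + 7.7/2 = 5.55 m.
Total vertical stress at mid-clay: σ_v = 19.9×1.7 + 17.4×3.85 = 100.82 kPa.
Pore pressure: u = 9.81×(5.55 − 1.3) = 41.693 kPa.
Initial effective stress: σ'_0 = σ_v − u = 100.82 − 41.693 = 59.127 kPa.
Stress increase at mid-clay by the 2:1 spreading method:
Δσ = qBL/((B+z)(L+z)) = 132×1.5×1.5/((1.5+5.55)(1.5+5.55)) = 5.9756 kPa
Final effective stress: σ'_f = 59.127 + 5.9756 = 65.103 kPa.
σ'_f = 65.103 > σ'_p = 62.6 kPa, so the stress path crosses the preconsolidation pressure — recompression up to σ'_p, then virgin compression beyond:
S_c = H/(1+e₀)·[C_r·log₁₀(σ'_p/σ'_0) + C_c·log₁₀(σ'_f/σ'_p)]
    = 7.7/2.22 × [0.078×log₁₀(62.6/59.127) + 0.23×log₁₀(65.103/62.6)]
    = 3.4685 × [0.0019335 + 0.0039161] = 0.02029 m

S_c ≈ 20.3 mm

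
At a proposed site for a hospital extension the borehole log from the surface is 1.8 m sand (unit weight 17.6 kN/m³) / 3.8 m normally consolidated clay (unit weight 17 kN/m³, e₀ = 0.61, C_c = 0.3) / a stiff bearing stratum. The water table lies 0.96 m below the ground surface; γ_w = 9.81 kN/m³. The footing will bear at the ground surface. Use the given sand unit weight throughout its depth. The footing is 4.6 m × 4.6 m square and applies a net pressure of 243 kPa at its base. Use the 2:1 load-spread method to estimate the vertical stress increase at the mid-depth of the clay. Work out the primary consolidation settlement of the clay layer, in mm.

S_c ≈ 339 mm

Mid-depth of clay below the ground surface: z = 1.8 + 3.8/2 = 3.7 m.
Total vertical stress at mid-clay: σ_v = 17.6×1.8 + 17×1.9 = 63.98 kPa.
Pore pressure: u = 9.81×(3.7 − 0.96) = 26.879 kPa.
Initial effective stress: σ'_0 = σ_v − u = 63.98 − 26.879 = 37.101 kPa.
Stress increase at mid-clay by the 2:1 spreading method:
Δσ = qBL/((B+z)(L+z)) = 243×4.6×4.6/((4.6+3.7)(4.6+3.7)) = 74.639 kPa
Final effective stress: σ'_f = σ'_0 + Δσ = 37.101 + 74.639 = 111.74 kPa.
Normally consolidated clay, so the full stress increment lies on the virgin compression line:
S_c = C_c·H/(1+e₀)·log₁₀(σ'_f/σ'_0) = 0.3×3.8/(1+0.61)×log₁₀(111.74/37.101)
    = 0.70807 × 0.47882 = 0.339 m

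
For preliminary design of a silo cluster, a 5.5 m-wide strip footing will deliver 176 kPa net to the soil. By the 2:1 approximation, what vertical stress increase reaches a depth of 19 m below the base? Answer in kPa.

Δσ_z ≈ 39.5 kPa

By the 2:1 method the load spreads at 1 horizontal : 2 vertical, so at depth z the loaded area has grown by z in each plan dimension:
Δσ = qB/(B+z) = 176×5.5/(5.5+19) = 39.51 kPa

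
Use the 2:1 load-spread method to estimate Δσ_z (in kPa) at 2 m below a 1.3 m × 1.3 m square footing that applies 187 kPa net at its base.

Δσ_z ≈ 29 kPa

By the 2:1 method the load spreads at 1 horizontal : 2 vertical, so at depth z the loaded area has grown by z in each plan dimension:
Δσ = qBL/((B+z)(L+z)) = 187×1.3×1.3/((1.3+2)(1.3+2)) = 29.02 kPa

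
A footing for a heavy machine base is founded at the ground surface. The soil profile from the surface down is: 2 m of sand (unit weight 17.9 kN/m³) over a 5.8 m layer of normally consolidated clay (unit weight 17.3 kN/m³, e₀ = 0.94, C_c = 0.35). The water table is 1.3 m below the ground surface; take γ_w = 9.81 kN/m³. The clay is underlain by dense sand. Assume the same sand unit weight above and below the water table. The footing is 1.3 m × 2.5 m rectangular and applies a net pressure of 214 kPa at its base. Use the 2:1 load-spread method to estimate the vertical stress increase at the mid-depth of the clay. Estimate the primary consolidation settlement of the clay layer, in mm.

S_c ≈ 119 mm

Mid-depth of clay below the ground surface: z = 2 + 5.8/2 = 4.9 m.
Total vertical stress at mid-clay: σ_v = 17.9×2 + 17.3×2.9 = 85.97 kPa.
Pore pressure: u = 9.81×(4.9 − 1.3) = 35.316 kPa.
Initial effective stress: σ'_0 = σ_v − u = 85.97 − 35.316 = 50.654 kPa.
Stress increase at mid-clay by the 2:1 spreading method:
Δσ = qBL/((B+z)(L+z)) = 214×1.3×2.5/((1.3+4.9)(2.5+4.9)) = 15.159 kPa
Final effective stress: σ'_f = σ'_0 + Δσ = 50.654 + 15.159 = 65.813 kPa.
Normally consolidated clay, so the full stress increment lies on the virgin compression line:
S_c = C_c·H/(1+e₀)·log₁₀(σ'_f/σ'_0) = 0.35×5.8/(1+0.94)×log₁₀(65.813/50.654)
    = 1.0464 × 0.1137 = 0.119 m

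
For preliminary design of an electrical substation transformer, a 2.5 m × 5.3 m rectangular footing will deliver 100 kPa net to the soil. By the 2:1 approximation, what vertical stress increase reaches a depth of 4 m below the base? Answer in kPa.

By the 2:1 method the load spreads at 1 horizontal : 2 vertical, so at depth z the loaded area has grown by z in each plan dimension:
Δσ = qBL/((B+z)(L+z)) = 100×2.5×5.3/((2.5+4)(5.3+4)) = 21.919 kPa

Δσ_z ≈ 21.9 kPa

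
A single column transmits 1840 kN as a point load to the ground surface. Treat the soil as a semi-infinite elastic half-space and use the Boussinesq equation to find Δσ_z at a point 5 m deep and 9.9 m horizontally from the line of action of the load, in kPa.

Boussinesq vertical stress below a point load on an elastic half-space:
Δσ_z = 3P/(2πz²) · [1 + (r/z)²]^(−5/2)
r/z = 9.9/5 = 1.98; [1+(r/z)²]^(−5/2) = 0.018621.
Δσ_z = 3×1840/(2π×5²) × 0.018621 = 35.141 × 0.018621 = 0.6544 kPa

Δσ_z ≈ 0.654 kPa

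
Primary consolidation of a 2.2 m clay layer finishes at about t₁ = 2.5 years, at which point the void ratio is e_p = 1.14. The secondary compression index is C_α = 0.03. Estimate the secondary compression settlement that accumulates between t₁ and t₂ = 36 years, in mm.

S_s ≈ 35.7 mm

Secondary compression: S_s = C_α·H/(1+e_p)·log₁₀(t₂/t₁)
S_s = 0.03×2.2/(1+1.14)×log₁₀(36/2.5)
    = 0.03084 × 1.158 = 0.03573 m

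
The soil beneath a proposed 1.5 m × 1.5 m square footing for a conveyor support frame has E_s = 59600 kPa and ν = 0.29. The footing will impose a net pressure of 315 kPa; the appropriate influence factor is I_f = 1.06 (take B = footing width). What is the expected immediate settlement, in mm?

Immediate (elastic) settlement: S_e = q·B·(1−ν²)/E_s · I_f.
S_e = 315 × 1.5 × (1 − 0.29²) / 59600 × 1.06
    = 315 × 1.5 × 0.9159 / 59600 × 1.06
    = 0.007697 m = 7.697 mm

S_e ≈ 7.7 mm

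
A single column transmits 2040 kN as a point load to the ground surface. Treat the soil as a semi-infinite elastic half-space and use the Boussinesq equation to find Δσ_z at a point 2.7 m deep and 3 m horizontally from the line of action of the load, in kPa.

Δσ_z ≈ 17.9 kPa

Boussinesq vertical stress below a point load on an elastic half-space:
Δσ_z = 3P/(2πz²) · [1 + (r/z)²]^(−5/2)
r/z = 3/2.7 = 1.1111; [1+(r/z)²]^(−5/2) = 0.13397.
Δσ_z = 3×2040/(2π×2.7²) × 0.13397 = 133.61 × 0.13397 = 17.9 kPa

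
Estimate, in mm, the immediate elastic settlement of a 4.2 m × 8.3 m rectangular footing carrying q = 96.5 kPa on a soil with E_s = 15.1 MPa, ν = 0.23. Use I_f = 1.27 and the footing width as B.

S_e ≈ 32.3 mm

Immediate (elastic) settlement: S_e = q·B·(1−ν²)/E_s · I_f.
E_s = 15.1 MPa = 15100 kPa.
S_e = 96.5 × 4.2 × (1 − 0.23²) / 15100 × 1.27
    = 96.5 × 4.2 × 0.9471 / 15100 × 1.27
    = 0.03228 m = 32.28 mm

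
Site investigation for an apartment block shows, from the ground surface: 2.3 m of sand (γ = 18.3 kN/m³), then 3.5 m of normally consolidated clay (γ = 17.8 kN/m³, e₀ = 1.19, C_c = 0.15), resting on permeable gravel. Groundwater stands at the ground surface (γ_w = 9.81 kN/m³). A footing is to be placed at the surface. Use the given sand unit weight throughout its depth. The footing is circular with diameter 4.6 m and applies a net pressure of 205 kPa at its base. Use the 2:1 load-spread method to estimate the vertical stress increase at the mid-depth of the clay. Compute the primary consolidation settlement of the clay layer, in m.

Mid-depth of clay below the ground surface: z = 2.3 + 3.5/2 = 4.05 m.
Total vertical stress at mid-clay: σ_v = 18.3×2.3 + 17.8×1.75 = 73.24 kPa.
Pore pressure: u = 9.81×(4.05 − 0) = 39.73 kPa.
Initial effective stress: σ'_0 = σ_v − u = 73.24 − 39.73 = 33.51 kPa.
Stress increase at mid-clay by the 2:1 spreading method:
Δσ ≈ qD²/(D+z)² = 205×4.6²/(4.6+4.05)² = 57.975 kPa
Final effective stress: σ'_f = σ'_0 + Δσ = 33.51 + 57.975 = 91.485 kPa.
Normally consolidated clay, so the full stress increment lies on the virgin compression line:
S_c = C_c·H/(1+e₀)·log₁₀(σ'_f/σ'_0) = 0.15×3.5/(1+1.19)×log₁₀(91.485/33.51)
    = 0.23973 × 0.43618 = 0.1046 m

S_c ≈ 0.105 m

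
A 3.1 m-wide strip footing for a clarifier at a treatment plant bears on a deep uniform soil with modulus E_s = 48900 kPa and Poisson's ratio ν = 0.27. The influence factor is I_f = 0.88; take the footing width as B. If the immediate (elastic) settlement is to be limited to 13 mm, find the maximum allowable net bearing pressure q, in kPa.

q ≈ 251 kPa

S_e = q·B·(1−ν²)/E_s · I_f  ⇒  q = S_e·E_s / (B·(1−ν²)·I_f).
q = 0.013 × 48900 / (3.1 × 0.9271 × 0.88) = 251.4 kPa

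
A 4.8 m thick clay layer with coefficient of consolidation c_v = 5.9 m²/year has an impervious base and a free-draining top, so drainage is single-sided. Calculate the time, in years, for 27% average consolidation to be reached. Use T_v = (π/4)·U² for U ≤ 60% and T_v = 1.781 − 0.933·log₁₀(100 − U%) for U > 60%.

t ≈ 0.224 years

Drainage path length: H_d = H = 4.8 m (single drainage).
U ≤ 60%: T_v = (π/4)·U² = (π/4)×0.27² = 0.057256.
t = T_v·H_d²/c_v = 0.057256×4.8²/5.9 = 0.2236 years.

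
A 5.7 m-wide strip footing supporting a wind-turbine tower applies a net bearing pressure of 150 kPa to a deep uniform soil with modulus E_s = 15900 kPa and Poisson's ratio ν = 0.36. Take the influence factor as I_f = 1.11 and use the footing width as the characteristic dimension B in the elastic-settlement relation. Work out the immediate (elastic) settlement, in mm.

S_e ≈ 52 mm

Immediate (elastic) settlement: S_e = q·B·(1−ν²)/E_s · I_f.
S_e = 150 × 5.7 × (1 − 0.36²) / 15900 × 1.11
    = 150 × 5.7 × 0.8704 / 15900 × 1.11
    = 0.05195 m = 51.95 mm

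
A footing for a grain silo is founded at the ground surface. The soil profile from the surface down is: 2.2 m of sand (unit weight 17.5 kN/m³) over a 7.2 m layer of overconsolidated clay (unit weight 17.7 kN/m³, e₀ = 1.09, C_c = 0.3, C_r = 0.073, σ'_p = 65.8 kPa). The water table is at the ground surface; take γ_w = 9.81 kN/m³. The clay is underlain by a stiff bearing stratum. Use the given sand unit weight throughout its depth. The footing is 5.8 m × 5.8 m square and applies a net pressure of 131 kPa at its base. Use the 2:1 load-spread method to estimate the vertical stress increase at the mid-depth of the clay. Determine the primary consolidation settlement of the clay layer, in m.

Mid-depth of clay below the ground surface: z = 2.2 + 7.2/2 = 5.8 m.
Total vertical stress at mid-clay: σ_v = 17.5×2.2 + 17.7×3.6 = 102.22 kPa.
Pore pressure: u = 9.81×(5.8 − 0) = 56.898 kPa.
Initial effective stress: σ'_0 = σ_v − u = 102.22 − 56.898 = 45.322 kPa.
Stress increase at mid-clay by the 2:1 spreading method:
Δσ = qBL/((B+z)(L+z)) = 131×5.8×5.8/((5.8+5.8)(5.8+5.8)) = 32.75 kPa
Final effective stress: σ'_f = 45.322 + 32.75 = 78.072 kPa.
σ'_f = 78.072 > σ'_p = 65.8 kPa, so the stress path crosses the preconsolidation pressure — recompression up to σ'_p, then virgin compression beyond:
S_c = H/(1+e₀)·[C_r·log₁₀(σ'_p/σ'_0) + C_c·log₁₀(σ'_f/σ'_p)]
    = 7.2/2.09 × [0.073×log₁₀(65.8/45.322) + 0.3×log₁₀(78.072/65.8)]
    = 3.445 × [0.01182 + 0.022281] = 0.1175 m

S_c ≈ 0.117 m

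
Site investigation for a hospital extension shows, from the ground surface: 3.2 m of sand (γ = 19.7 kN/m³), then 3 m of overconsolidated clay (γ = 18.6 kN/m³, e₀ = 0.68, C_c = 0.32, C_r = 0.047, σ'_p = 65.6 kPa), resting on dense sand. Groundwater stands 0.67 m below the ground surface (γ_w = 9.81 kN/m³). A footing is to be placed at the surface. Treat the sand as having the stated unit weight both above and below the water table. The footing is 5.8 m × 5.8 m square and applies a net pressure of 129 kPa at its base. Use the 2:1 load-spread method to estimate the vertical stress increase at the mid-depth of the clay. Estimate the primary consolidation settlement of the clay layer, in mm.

Mid-depth of clay below the ground surface: z = 3.2 + 3/2 = 4.7 m.
Total vertical stress at mid-clay: σ_v = 19.7×3.2 + 18.6×1.5 = 90.94 kPa.
Pore pressure: u = 9.81×(4.7 − 0.67) = 39.534 kPa.
Initial effective stress: σ'_0 = σ_v − u = 90.94 − 39.534 = 51.406 kPa.
Stress increase at mid-clay by the 2:1 spreading method:
Δσ = qBL/((B+z)(L+z)) = 129×5.8×5.8/((5.8+4.7)(5.8+4.7)) = 39.361 kPa
Final effective stress: σ'_f = 51.406 + 39.361 = 90.767 kPa.
σ'_f = 90.767 > σ'_p = 65.6 kPa, so the stress path crosses the preconsolidation pressure — recompression up to σ'_p, then virgin compression beyond:
S_c = H/(1+e₀)·[C_r·log₁₀(σ'_p/σ'_0) + C_c·log₁₀(σ'_f/σ'_p)]
    = 3/1.68 × [0.047×log₁₀(65.6/51.406) + 0.32×log₁₀(90.767/65.6)]
    = 1.7857 × [0.0049768 + 0.045128] = 0.08947 m

S_c ≈ 89.5 mm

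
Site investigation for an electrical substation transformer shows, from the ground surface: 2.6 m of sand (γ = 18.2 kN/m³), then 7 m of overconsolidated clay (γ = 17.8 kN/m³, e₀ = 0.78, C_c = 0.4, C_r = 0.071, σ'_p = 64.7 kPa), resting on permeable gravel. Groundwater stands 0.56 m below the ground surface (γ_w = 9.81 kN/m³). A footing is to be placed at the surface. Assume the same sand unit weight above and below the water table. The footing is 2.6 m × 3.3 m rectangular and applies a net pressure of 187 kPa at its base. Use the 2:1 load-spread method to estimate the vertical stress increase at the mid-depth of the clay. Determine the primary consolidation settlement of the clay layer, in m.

S_c ≈ 0.119 m

Mid-depth of clay below the ground surface: z = 2.6 + 7/2 = 6.1 m.
Total vertical stress at mid-clay: σ_v = 18.2×2.6 + 17.8×3.5 = 109.62 kPa.
Pore pressure: u = 9.81×(6.1 − 0.56) = 54.347 kPa.
Initial effective stress: σ'_0 = σ_v − u = 109.62 − 54.347 = 55.273 kPa.
Stress increase at mid-clay by the 2:1 spreading method:
Δσ = qBL/((B+z)(L+z)) = 187×2.6×3.3/((2.6+6.1)(3.3+6.1)) = 19.619 kPa
Final effective stress: σ'_f = 55.273 + 19.619 = 74.892 kPa.
σ'_f = 74.892 > σ'_p = 64.7 kPa, so the stress path crosses the preconsolidation pressure — recompression up to σ'_p, then virgin compression beyond:
S_c = H/(1+e₀)·[C_r·log₁₀(σ'_p/σ'_0) + C_c·log₁₀(σ'_f/σ'_p)]
    = 7/1.78 × [0.071×log₁₀(64.7/55.273) + 0.4×log₁₀(74.892/64.7)]
    = 3.9326 × [0.0048558 + 0.025412] = 0.119 m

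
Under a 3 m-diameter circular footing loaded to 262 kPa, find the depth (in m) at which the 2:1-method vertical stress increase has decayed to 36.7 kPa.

z ≈ 5.02 m

2:1 spreading — at depth z the loaded area has grown by z in each plan dimension:
qD²/(D+z)² = Δσ_z ⇒ z = D(√(q/Δσ_z) − 1) = 3×(√(262/36.7) − 1) = 5.016 m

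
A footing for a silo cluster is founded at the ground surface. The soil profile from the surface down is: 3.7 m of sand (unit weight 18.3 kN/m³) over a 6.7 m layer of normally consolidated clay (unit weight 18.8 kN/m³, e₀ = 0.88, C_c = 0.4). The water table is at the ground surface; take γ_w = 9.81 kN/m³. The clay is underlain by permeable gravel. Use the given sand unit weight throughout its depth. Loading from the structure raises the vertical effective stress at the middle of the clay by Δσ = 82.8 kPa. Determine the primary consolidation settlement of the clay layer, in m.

S_c ≈ 0.528 m

Mid-depth of clay below the ground surface: z = 3.7 + 6.7/2 = 7.05 m.
Total vertical stress at mid-clay: σ_v = 18.3×3.7 + 18.8×3.35 = 130.69 kPa.
Pore pressure: u = 9.81×(7.05 − 0) = 69.16 kPa.
Initial effective stress: σ'_0 = σ_v − u = 130.69 − 69.16 = 61.53 kPa.
Final effective stress: σ'_f = σ'_0 + Δσ = 61.53 + 82.8 = 144.33 kPa.
Normally consolidated clay, so the full stress increment lies on the virgin compression line:
S_c = C_c·H/(1+e₀)·log₁₀(σ'_f/σ'_0) = 0.4×6.7/(1+0.88)×log₁₀(144.33/61.53)
    = 1.4255 × 0.37027 = 0.5278 m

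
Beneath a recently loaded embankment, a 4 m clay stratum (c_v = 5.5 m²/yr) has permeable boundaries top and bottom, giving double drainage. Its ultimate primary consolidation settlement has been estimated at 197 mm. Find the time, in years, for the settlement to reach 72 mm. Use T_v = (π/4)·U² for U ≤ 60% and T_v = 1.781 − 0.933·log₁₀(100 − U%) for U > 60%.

t ≈ 0.0763 years

Drainage path length: H_d = H/2 = 2 m (double drainage).
U = S(t)/S_ult = 72/197 = 0.3655.
U ≤ 60%: T_v = (π/4)·U² = (π/4)×0.36548² = 0.10491.
t = T_v·H_d²/c_v = 0.10491×2²/5.5 = 0.0763 years.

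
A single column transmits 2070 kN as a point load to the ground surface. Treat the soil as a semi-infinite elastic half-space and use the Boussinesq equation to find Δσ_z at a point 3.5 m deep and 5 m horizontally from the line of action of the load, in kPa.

Δσ_z ≈ 5 kPa

Boussinesq vertical stress below a point load on an elastic half-space:
Δσ_z = 3P/(2πz²) · [1 + (r/z)²]^(−5/2)
r/z = 5/3.5 = 1.4286; [1+(r/z)²]^(−5/2) = 0.062019.
Δσ_z = 3×2070/(2π×3.5²) × 0.062019 = 80.682 × 0.062019 = 5.004 kPa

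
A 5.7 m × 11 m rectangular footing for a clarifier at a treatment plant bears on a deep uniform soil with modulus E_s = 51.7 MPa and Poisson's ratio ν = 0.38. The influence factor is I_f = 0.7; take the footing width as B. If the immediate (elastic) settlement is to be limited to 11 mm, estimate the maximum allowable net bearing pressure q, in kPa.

E_s = 51.7 MPa = 51700 kPa.
S_e = q·B·(1−ν²)/E_s · I_f  ⇒  q = S_e·E_s / (B·(1−ν²)·I_f).
q = 0.011 × 51700 / (5.7 × 0.8556 × 0.7) = 166.6 kPa

q ≈ 167 kPa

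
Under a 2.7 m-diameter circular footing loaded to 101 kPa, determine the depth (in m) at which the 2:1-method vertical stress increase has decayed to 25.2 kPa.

z ≈ 2.71 m

2:1 spreading — at depth z the loaded area has grown by z in each plan dimension:
qD²/(D+z)² = Δσ_z ⇒ z = D(√(q/Δσ_z) − 1) = 2.7×(√(101/25.2) − 1) = 2.705 m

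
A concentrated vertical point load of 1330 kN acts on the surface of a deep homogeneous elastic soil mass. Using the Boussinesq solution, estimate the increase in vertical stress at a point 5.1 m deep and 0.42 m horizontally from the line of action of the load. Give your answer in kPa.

Boussinesq vertical stress below a point load on an elastic half-space:
Δσ_z = 3P/(2πz²) · [1 + (r/z)²]^(−5/2)
r/z = 0.42/5.1 = 0.082353; [1+(r/z)²]^(−5/2) = 0.98324.
Δσ_z = 3×1330/(2π×5.1²) × 0.98324 = 24.415 × 0.98324 = 24.01 kPa

Δσ_z ≈ 24 kPa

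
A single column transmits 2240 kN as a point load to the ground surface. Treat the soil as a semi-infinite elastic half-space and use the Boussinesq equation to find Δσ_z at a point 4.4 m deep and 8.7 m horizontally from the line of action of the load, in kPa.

Δσ_z ≈ 1.03 kPa

Boussinesq vertical stress below a point load on an elastic half-space:
Δσ_z = 3P/(2πz²) · [1 + (r/z)²]^(−5/2)
r/z = 8.7/4.4 = 1.9773; [1+(r/z)²]^(−5/2) = 0.018723.
Δσ_z = 3×2240/(2π×4.4²) × 0.018723 = 55.244 × 0.018723 = 1.034 kPa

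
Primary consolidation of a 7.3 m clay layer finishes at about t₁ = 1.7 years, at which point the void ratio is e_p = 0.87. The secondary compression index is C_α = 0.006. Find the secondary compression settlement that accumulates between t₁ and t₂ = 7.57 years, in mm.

S_s ≈ 15.2 mm

Secondary compression: S_s = C_α·H/(1+e_p)·log₁₀(t₂/t₁)
S_s = 0.006×7.3/(1+0.87)×log₁₀(7.57/1.7)
    = 0.02342 × 0.6486 = 0.01519 m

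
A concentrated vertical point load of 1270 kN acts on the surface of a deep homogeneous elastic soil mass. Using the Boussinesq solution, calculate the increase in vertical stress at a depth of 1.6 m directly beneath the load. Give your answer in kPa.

Δσ_z ≈ 237 kPa

Boussinesq vertical stress below a point load on an elastic half-space:
Δσ_z = 3P/(2πz²) · [1 + (r/z)²]^(−5/2)
r/z = 0/1.6 = 0; [1+(r/z)²]^(−5/2) = 1.
Δσ_z = 3×1270/(2π×1.6²) × 1 = 236.87 × 1 = 236.9 kPa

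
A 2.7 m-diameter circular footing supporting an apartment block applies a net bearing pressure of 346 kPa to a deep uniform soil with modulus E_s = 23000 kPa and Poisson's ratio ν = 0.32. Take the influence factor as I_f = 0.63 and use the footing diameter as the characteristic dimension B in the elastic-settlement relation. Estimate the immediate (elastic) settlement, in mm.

S_e ≈ 23 mm

Immediate (elastic) settlement: S_e = q·B·(1−ν²)/E_s · I_f.
S_e = 346 × 2.7 × (1 − 0.32²) / 23000 × 0.63
    = 346 × 2.7 × 0.8976 / 23000 × 0.63
    = 0.02297 m = 22.97 mm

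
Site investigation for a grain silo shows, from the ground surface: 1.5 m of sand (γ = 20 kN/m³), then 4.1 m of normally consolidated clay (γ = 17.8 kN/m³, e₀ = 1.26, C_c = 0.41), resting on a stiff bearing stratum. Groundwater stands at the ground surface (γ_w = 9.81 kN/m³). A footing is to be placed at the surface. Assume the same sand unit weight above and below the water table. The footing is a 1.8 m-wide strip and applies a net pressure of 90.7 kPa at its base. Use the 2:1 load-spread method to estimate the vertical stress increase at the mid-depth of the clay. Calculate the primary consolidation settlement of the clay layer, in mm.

S_c ≈ 218 mm

Mid-depth of clay below the ground surface: z = 1.5 + 4.1/2 = 3.55 m.
Total vertical stress at mid-clay: σ_v = 20×1.5 + 17.8×2.05 = 66.49 kPa.
Pore pressure: u = 9.81×(3.55 − 0) = 34.825 kPa.
Initial effective stress: σ'_0 = σ_v − u = 66.49 − 34.825 = 31.665 kPa.
Stress increase at mid-clay by the 2:1 spreading method:
Δσ = qB/(B+z) = 90.7×1.8/(1.8+3.55) = 30.516 kPa
Final effective stress: σ'_f = σ'_0 + Δσ = 31.665 + 30.516 = 62.181 kPa.
Normally consolidated clay, so the full stress increment lies on the virgin compression line:
S_c = C_c·H/(1+e₀)·log₁₀(σ'_f/σ'_0) = 0.41×4.1/(1+1.26)×log₁₀(62.181/31.665)
    = 0.74381 × 0.29308 = 0.218 m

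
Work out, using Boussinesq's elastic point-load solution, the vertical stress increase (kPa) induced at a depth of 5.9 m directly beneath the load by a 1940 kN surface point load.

Δσ_z ≈ 26.6 kPa

Boussinesq vertical stress below a point load on an elastic half-space:
Δσ_z = 3P/(2πz²) · [1 + (r/z)²]^(−5/2)
r/z = 0/5.9 = 0; [1+(r/z)²]^(−5/2) = 1.
Δσ_z = 3×1940/(2π×5.9²) × 1 = 26.61 × 1 = 26.61 kPa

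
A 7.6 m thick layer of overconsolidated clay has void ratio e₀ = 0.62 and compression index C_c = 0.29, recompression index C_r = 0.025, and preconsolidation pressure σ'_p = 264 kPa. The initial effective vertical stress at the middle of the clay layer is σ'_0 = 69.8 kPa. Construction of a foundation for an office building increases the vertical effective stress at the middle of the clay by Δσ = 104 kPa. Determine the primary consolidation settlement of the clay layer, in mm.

S_c ≈ 46.5 mm

Final effective stress: σ'_f = 69.8 + 104 = 173.8 kPa.
σ'_f = 173.8 ≤ σ'_p = 264 kPa, so the clay remains overconsolidated and only the recompression index applies:
S_c = C_r·H/(1+e₀)·log₁₀(σ'_f/σ'_0) = 0.025×7.6/1.62×log₁₀(173.8/69.8)
    = 0.11729 × 0.39619 = 0.04647 m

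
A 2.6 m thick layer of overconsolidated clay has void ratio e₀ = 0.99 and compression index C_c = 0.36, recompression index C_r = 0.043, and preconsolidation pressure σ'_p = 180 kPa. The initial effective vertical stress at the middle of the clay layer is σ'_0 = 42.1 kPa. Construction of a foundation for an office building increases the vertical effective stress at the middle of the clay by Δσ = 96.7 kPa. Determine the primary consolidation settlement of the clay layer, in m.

S_c ≈ 0.0291 m

Final effective stress: σ'_f = 42.1 + 96.7 = 138.8 kPa.
σ'_f = 138.8 ≤ σ'_p = 180 kPa, so the clay remains overconsolidated and only the recompression index applies:
S_c = C_r·H/(1+e₀)·log₁₀(σ'_f/σ'_0) = 0.043×2.6/1.99×log₁₀(138.8/42.1)
    = 0.056179 × 0.51811 = 0.02911 m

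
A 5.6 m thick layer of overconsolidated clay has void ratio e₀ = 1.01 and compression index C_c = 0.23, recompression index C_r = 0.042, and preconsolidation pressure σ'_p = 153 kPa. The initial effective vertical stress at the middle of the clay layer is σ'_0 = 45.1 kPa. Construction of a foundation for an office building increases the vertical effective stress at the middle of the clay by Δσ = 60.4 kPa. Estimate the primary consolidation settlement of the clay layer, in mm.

S_c ≈ 43.2 mm

Final effective stress: σ'_f = 45.1 + 60.4 = 105.5 kPa.
σ'_f = 105.5 ≤ σ'_p = 153 kPa, so the clay remains overconsolidated and only the recompression index applies:
S_c = C_r·H/(1+e₀)·log₁₀(σ'_f/σ'_0) = 0.042×5.6/2.01×log₁₀(105.5/45.1)
    = 0.11702 × 0.36908 = 0.04319 m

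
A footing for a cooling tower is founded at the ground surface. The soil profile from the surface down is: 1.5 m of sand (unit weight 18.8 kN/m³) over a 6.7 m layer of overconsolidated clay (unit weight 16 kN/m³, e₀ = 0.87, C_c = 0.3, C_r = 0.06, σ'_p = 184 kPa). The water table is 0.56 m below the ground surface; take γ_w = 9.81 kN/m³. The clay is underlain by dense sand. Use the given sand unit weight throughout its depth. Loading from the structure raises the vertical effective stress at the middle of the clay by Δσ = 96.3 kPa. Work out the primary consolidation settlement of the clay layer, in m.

S_c ≈ 0.115 m

Mid-depth of clay below the ground surface: z = 1.5 + 6.7/2 = 4.85 m.
Total vertical stress at mid-clay: σ_v = 18.8×1.5 + 16×3.35 = 81.8 kPa.
Pore pressure: u = 9.81×(4.85 − 0.56) = 42.085 kPa.
Initial effective stress: σ'_0 = σ_v − u = 81.8 − 42.085 = 39.715 kPa.
Final effective stress: σ'_f = 39.715 + 96.3 = 136.01 kPa.
σ'_f = 136.01 ≤ σ'_p = 184 kPa, so the clay remains overconsolidated and only the recompression index applies:
S_c = C_r·H/(1+e₀)·log₁₀(σ'_f/σ'_0) = 0.06×6.7/1.87×log₁₀(136.01/39.715)
    = 0.21497 × 0.53462 = 0.1149 m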